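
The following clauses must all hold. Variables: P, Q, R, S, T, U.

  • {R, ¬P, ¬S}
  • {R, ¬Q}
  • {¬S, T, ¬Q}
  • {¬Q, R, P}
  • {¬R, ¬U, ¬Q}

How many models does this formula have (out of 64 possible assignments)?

34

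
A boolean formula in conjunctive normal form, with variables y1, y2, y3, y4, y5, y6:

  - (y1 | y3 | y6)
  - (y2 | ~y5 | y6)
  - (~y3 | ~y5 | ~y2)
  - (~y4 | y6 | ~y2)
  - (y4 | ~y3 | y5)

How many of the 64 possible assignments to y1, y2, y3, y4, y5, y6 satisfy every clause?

30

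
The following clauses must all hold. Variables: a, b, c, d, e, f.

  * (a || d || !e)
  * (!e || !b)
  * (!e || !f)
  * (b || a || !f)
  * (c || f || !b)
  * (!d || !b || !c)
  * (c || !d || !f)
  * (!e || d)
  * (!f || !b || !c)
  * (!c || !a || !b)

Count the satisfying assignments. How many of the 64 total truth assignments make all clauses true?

Split on b, then c.
  b=T, c=T: remaining (a,d,e,f) ∈ {(F,F,F,F)} — 1.
  b=T, c=F: remaining (a,d,e,f) ∈ {(F,F,F,T); (T,F,F,T)} — 2.
  b=F, c=T: 8 of the 16 assignments to (a,d,e,f) work.
  b=F, c=F: 7 of the 16 assignments to (a,d,e,f) work.
Total: 1 + 2 + 8 + 7 = 18.

18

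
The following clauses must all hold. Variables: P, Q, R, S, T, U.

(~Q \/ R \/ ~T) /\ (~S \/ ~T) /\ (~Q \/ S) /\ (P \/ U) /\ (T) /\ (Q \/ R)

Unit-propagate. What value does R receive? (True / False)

True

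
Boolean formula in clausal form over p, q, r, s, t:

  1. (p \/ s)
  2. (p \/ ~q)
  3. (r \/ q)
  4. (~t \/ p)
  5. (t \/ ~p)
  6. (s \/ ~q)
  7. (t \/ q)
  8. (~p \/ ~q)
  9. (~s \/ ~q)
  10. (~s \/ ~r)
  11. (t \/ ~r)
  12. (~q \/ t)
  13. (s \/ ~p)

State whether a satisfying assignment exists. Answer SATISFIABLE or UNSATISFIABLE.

UNSATISFIABLE

q = True:
  propagation gives p=True; an empty clause results — contradiction.
q = False:
  propagation gives r=True, t=True, p=True, s=False; an empty clause results — contradiction.
Every branch closes, so no satisfying assignment exists.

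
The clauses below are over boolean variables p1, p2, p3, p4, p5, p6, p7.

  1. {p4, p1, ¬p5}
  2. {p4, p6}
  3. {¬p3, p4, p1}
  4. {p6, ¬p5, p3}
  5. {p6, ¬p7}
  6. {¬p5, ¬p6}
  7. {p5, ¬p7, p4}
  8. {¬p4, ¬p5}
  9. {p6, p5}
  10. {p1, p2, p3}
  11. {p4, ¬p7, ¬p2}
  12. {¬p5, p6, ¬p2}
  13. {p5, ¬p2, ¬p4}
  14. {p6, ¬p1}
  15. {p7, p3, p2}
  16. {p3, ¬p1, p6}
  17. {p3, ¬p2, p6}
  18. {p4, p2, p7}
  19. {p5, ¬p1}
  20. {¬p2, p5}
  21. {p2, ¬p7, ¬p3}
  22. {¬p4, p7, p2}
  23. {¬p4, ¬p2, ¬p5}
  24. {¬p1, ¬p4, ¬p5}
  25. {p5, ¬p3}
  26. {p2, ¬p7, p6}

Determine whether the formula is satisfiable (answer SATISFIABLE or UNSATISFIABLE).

p5 = True:
  propagation gives p6=False, p4=True; an empty clause results — contradiction.
p5 = False:
  propagation gives p6=True, p1=False, p2=False, p3=True; an empty clause results — contradiction.
Every branch closes, so no satisfying assignment exists.

UNSATISFIABLE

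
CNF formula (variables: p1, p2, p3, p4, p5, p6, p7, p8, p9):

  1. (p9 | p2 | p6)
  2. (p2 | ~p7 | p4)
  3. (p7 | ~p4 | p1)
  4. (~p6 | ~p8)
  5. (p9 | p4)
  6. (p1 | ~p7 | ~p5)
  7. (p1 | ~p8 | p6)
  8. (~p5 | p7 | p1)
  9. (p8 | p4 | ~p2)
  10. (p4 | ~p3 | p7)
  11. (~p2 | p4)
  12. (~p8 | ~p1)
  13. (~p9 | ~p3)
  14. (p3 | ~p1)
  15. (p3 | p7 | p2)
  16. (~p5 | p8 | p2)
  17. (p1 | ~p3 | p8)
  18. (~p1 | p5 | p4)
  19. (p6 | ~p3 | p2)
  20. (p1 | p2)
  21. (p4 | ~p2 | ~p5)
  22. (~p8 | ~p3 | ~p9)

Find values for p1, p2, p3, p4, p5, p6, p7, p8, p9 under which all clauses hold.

Set p1 = True and propagate.
  then p8 is forced to False.
  then p3 is forced to True.
  then p9 is forced to False.
  then p4 is forced to True.
The remaining clauses are satisfied by p2 = True, p5 = False, p6 = False, p7 = False.

p1=True  p2=True  p3=True  p4=True  p5=False  p6=False  p7=False  p8=False  p9=False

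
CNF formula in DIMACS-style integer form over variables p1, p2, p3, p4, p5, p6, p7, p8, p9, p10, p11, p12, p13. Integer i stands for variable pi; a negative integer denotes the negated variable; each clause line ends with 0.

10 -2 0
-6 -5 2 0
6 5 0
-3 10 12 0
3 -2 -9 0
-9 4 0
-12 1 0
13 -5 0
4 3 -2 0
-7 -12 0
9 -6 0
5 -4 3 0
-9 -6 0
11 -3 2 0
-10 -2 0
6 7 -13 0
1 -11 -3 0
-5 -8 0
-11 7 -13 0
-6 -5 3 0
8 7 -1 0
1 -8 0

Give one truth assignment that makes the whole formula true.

Set p1 = False and propagate.
  then p12 is forced to False.
  then p8 is forced to False.
Try p2 = False.
Set p3 = False and propagate.
For the remaining variables, p4 = True, p5 = True, p6 = False, p7 = True, p9 = False, p10 = True, p11 = True, p13 = True works.
Every clause has at least one true literal under this assignment.

p1 = 0, p2 = 0, p3 = 0, p4 = 1, p5 = 1, p6 = 0, p7 = 1, p8 = 0, p9 = 0, p10 = 1, p11 = 1, p12 = 0, p13 = 1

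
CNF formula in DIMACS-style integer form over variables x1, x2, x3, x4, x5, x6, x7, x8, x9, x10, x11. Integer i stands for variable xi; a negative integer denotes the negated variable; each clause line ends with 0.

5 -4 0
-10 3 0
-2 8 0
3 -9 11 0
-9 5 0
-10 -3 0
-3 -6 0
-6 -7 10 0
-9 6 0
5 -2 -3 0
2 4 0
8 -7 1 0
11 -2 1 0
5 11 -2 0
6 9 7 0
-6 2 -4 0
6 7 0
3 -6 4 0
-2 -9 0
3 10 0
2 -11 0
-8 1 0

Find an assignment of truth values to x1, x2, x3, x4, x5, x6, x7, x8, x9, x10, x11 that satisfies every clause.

Pure literal: x1 appears only positively; assign x1 = True.
x5 occurs only positively in the remaining clauses — set x5 = True.
Set x2 = False and propagate.
  then x4 is forced to True.
  then x6 is forced to False.
  then x9 is forced to False.
  then x7 is forced to True.
  then x11 is forced to False.
For the remaining variables, x3 = True, x8 = True, x10 = False works.
Check each clause:
  1. (~x4 \/ x5) — x5 is true.
  2. (x3 \/ ~x10) — x3 is true.
  3. (x8 \/ ~x2) — x8 is true.
  4. (~x9 \/ x11 \/ x3) — x3 is true.
  5. (~x9 \/ x5) — x5 is true.
  6. (~x10 \/ ~x3) — ~x10 is true.
  7. (~x3 \/ ~x6) — ~x6 is true.
  8. (~x6 \/ x10 \/ ~x7) — ~x6 is true.
  9. (~x9 \/ x6) — ~x9 is true.
  10. (~x2 \/ ~x3 \/ x5) — x5 is true.
  11. (x4 \/ x2) — x4 is true.
  12. (x8 \/ ~x7 \/ x1) — x8 is true.
  13. (x11 \/ ~x2 \/ x1) — x1 is true.
  14. (~x2 \/ x5 \/ x11) — x5 is true.
  15. (x9 \/ x7 \/ x6) — x7 is true.
  16. (~x4 \/ ~x6 \/ x2) — ~x6 is true.
  17. (x7 \/ x6) — x7 is true.
  18. (x3 \/ ~x6 \/ x4) — ~x6 is true.
  19. (~x2 \/ ~x9) — ~x2 is true.
  20. (x3 \/ x10) — x3 is true.
  21. (~x11 \/ x2) — ~x11 is true.
  22. (~x8 \/ x1) — x1 is true.

x1=True  x2=False  x3=True  x4=True  x5=True  x6=False  x7=True  x8=True  x9=False  x10=False  x11=False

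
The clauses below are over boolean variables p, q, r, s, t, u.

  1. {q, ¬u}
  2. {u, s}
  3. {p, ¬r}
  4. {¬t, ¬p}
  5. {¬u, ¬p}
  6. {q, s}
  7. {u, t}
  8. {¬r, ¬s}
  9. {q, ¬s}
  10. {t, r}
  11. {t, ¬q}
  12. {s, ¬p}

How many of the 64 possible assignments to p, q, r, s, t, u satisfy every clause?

Satisfying assignments:
  p=0 q=1 r=0 s=0 t=1 u=1
  p=0 q=1 r=0 s=1 t=1 u=0
  p=0 q=1 r=0 s=1 t=1 u=1
That's 3 in total.

3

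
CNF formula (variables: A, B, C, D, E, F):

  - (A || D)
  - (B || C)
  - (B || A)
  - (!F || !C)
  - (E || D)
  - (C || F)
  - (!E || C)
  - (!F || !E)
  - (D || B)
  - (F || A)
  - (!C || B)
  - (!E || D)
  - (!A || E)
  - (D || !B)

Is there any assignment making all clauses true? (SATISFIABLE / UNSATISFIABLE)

SATISFIABLE

Pure literal: D appears only positively; assign D = True.
Try A = False.
  then B is forced to True.
  then F is forced to True.
  then C is forced to False.
  then E is forced to False.
Every clause has at least one true literal under this assignment.
So A=F, B=T, C=F, D=T, E=F, F=T is a satisfying assignment.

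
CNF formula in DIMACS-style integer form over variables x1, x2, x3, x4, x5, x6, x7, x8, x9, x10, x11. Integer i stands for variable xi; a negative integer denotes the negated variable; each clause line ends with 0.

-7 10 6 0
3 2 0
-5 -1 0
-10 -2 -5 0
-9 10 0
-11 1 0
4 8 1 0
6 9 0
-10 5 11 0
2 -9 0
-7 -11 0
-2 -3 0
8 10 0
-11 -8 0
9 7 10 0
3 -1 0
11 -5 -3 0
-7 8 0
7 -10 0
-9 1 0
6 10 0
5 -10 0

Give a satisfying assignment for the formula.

x1 = F, x2 = T, x3 = F, x4 = F, x5 = F, x6 = T, x7 = T, x8 = T, x9 = F, x10 = F, x11 = F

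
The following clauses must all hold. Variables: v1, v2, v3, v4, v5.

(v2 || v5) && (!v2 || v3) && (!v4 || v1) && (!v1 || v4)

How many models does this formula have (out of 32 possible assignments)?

8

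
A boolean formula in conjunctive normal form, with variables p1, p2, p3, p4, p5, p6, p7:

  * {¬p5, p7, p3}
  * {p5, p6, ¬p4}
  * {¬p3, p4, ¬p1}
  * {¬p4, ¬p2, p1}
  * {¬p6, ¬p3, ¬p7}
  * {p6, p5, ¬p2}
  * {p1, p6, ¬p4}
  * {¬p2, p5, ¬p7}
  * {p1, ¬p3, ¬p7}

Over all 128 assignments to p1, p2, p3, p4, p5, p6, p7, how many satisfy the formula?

45

Split on p1, then p3.
  p1=1, p3=1: p2 free; 4 ways for (p4,p5,p6,p7) × 2^1 = 8.
  p1=1, p3=0: 16 of the 32 assignments to (p2,p4,p5,p6,p7) work.
  p1=0, p3=1: 9 of the 32 assignments to (p2,p4,p5,p6,p7) work.
  p1=0, p3=0: 12 of the 32 assignments to (p2,p4,p5,p6,p7) work.
Total: 8 + 16 + 9 + 12 = 45.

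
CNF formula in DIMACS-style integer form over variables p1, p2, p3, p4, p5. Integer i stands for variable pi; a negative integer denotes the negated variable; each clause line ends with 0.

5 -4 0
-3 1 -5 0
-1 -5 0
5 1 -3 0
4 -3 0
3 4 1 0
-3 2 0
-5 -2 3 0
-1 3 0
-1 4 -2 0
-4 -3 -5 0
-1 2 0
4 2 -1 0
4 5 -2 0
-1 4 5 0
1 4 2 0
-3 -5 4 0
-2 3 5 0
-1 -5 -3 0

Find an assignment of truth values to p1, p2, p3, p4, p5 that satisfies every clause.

p1=False, p2=False, p3=False, p4=True, p5=True

Branch on p1: take p1 = False.
Set p2 = False and propagate.
  then p3 is forced to False.
  then p4 is forced to True.
  then p5 is forced to True.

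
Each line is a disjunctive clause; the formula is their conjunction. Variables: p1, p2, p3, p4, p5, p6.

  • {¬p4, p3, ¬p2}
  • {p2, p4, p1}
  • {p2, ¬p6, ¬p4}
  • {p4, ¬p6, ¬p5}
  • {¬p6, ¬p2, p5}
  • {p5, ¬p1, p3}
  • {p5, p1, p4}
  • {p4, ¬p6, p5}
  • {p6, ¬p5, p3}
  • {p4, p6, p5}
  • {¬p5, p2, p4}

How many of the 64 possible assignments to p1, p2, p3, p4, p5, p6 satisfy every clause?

13

Case analysis on p4 and p5:
  p4=1, p5=1: p1 free; 3 ways for (p2,p3,p6) × 2^1 = 6.
  p4=1, p5=0: 5 of the 16 assignments to (p1,p2,p3,p6) work.
  p4=0, p5=1: remaining (p1,p2,p3,p6) ∈ {(0,1,1,0); (1,1,1,0)} — 2.
  p4=0, p5=0: a clause becomes empty — 0.
Total: 6 + 5 + 2 + 0 = 13.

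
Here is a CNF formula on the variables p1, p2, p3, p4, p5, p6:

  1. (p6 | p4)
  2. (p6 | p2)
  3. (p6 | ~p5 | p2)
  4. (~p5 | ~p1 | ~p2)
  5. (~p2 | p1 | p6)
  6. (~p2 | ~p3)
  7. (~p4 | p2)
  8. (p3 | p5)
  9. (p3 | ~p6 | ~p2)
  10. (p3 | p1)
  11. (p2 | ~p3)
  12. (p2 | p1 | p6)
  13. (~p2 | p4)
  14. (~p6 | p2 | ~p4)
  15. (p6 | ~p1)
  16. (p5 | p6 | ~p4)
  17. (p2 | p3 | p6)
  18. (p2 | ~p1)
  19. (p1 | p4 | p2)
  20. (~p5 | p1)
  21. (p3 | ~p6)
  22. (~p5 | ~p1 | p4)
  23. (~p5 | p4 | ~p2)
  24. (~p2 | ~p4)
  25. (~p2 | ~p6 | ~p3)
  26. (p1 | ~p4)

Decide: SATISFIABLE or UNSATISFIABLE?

UNSATISFIABLE

p2 = True:
  propagation gives p3=False, p5=True, p1=False; an empty clause results — contradiction.
p2 = False:
  propagation gives p6=True, p4=False, p3=False; an empty clause results — contradiction.
Every branch closes, so no satisfying assignment exists.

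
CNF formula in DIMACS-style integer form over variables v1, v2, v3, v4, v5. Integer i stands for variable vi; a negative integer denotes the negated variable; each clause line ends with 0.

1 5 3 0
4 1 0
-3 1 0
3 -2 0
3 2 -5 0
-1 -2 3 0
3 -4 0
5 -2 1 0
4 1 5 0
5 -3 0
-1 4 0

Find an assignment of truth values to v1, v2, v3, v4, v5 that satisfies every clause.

Branch on v1: take v1 = True.
  then v4 is forced to True.
  then v3 is forced to True.
  then v5 is forced to True.
v2 is now unconstrained; take v2 = True.

v1 = 1, v2 = 1, v3 = 1, v4 = 1, v5 = 1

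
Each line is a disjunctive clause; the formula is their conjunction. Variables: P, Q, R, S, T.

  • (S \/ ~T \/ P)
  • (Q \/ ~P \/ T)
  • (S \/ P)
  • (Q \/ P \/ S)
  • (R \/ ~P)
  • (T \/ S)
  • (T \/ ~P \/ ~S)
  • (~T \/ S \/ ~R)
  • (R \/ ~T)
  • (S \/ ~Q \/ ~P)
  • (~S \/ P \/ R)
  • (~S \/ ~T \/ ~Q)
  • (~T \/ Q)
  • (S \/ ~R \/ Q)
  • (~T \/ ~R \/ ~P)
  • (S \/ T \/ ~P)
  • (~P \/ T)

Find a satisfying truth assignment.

P=False  Q=False  R=True  S=True  T=False

Try P = False.
  then S is forced to True.
  then R is forced to True.
Try Q = False.
  then T is forced to False.
Check each clause:
  1. (S \/ ~T \/ P) — ~T is true.
  2. (~P \/ T \/ Q) — ~P is true.
  3. (P \/ S) — S is true.
  4. (Q \/ P \/ S) — S is true.
  5. (R \/ ~P) — R is true.
  6. (T \/ S) — S is true.
  7. (~P \/ T \/ ~S) — ~P is true.
  8. (~R \/ S \/ ~T) — ~T is true.
  9. (~T \/ R) — R is true.
  10. (~P \/ ~Q \/ S) — S is true.
  11. (~S \/ P \/ R) — R is true.
  12. (~S \/ ~Q \/ ~T) — ~T is true.
  13. (~T \/ Q) — ~T is true.
  14. (~R \/ S \/ Q) — S is true.
  15. (~R \/ ~T \/ ~P) — ~T is true.
  16. (S \/ T \/ ~P) — S is true.
  17. (~P \/ T) — ~P is true.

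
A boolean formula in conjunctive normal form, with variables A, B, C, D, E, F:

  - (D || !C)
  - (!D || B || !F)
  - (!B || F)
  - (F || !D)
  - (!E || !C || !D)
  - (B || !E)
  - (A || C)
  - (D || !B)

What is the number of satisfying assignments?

6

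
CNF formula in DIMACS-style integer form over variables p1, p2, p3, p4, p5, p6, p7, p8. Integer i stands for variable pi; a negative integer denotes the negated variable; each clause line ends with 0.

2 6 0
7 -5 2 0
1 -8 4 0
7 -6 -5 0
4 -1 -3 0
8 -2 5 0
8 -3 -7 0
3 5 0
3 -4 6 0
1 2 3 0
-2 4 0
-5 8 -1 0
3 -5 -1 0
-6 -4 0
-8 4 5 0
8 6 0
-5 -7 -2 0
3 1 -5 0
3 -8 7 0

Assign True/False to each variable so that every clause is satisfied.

p1 = T, p2 = T, p3 = T, p4 = T, p5 = F, p6 = F, p7 = F, p8 = T

Try p1 = True.
Branch on p2: take p2 = True.
  then p4 is forced to True.
  then p6 is forced to False.
  then p3 is forced to True.
  then p8 is forced to True.
Set p5 = False and propagate.
p7 is now unconstrained; take p7 = False.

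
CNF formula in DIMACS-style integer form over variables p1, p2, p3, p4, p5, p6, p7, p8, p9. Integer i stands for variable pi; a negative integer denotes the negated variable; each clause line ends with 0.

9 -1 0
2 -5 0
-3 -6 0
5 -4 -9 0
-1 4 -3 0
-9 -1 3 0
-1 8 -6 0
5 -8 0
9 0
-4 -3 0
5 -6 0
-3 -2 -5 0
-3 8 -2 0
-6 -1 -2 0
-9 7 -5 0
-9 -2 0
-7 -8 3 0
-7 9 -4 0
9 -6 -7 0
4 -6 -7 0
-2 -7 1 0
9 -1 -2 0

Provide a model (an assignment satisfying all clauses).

p1 = F, p2 = F, p3 = T, p4 = F, p5 = F, p6 = F, p7 = F, p8 = F, p9 = T

Unit propagation: (p9) forces p9 = True.
Unit propagation: (~p2) forces p2 = False.
(~p5) is a unit clause, so p5 = False.
The clause (~p4) is unit: p4 must be False.
The clause (~p8) is unit: p8 must be False.
The clause (~p6) is unit: p6 must be False.
p1 occurs only negated in the remaining clauses — set p1 = False.
p3, p7 are now unconstrained; take p3 = True, p7 = False.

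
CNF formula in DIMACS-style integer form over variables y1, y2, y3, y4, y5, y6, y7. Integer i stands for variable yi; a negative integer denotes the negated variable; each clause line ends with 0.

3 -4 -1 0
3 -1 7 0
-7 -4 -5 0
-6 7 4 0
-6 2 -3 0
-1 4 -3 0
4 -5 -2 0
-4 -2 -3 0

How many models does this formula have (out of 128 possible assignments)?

40

Case analysis on y4 and y3:
  y4=1, y3=1: y1 free; 3 ways for (y2,y5,y6,y7) × 2^1 = 6.
  y4=1, y3=0: y2, y6 free; 3 ways for (y1,y5,y7) × 2^2 = 12.
  y4=0, y3=1: 7 of the 32 assignments to (y1,y2,y5,y6,y7) work.
  y4=0, y3=0: 15 of the 32 assignments to (y1,y2,y5,y6,y7) work.
Total: 6 + 12 + 7 + 15 = 40.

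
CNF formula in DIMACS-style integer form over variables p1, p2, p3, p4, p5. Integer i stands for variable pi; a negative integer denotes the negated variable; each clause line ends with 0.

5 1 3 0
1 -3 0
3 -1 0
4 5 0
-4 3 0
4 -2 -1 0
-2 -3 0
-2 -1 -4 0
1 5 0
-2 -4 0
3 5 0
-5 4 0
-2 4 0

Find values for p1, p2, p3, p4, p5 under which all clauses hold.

p1=True, p2=False, p3=True, p4=True, p5=False

p2 occurs only negated in the remaining clauses — set p2 = False.
Try p1 = True.
  then p3 is forced to True.
Branch on p4: take p4 = True.
p5 is now unconstrained; take p5 = False.
Check each clause:
  1. (p5 || p1 || p3) — p1 is true.
  2. (p1 || !p3) — p1 is true.
  3. (p3 || !p1) — p3 is true.
  4. (p4 || p5) — p4 is true.
  5. (p3 || !p4) — p3 is true.
  6. (!p2 || !p1 || p4) — p4 is true.
  7. (!p3 || !p2) — !p2 is true.
  8. (!p4 || !p1 || !p2) — !p2 is true.
  9. (p5 || p1) — p1 is true.
  10. (!p2 || !p4) — !p2 is true.
  11. (p5 || p3) — p3 is true.
  12. (!p5 || p4) — !p5 is true.
  13. (!p2 || p4) — p4 is true.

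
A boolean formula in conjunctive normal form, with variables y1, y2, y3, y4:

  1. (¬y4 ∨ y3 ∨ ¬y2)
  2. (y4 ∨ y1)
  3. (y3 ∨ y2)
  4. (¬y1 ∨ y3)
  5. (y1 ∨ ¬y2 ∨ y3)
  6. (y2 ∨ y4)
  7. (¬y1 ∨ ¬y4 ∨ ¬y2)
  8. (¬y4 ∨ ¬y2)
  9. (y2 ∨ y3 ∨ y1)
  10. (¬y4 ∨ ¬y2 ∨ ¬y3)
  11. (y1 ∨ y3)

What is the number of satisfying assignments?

3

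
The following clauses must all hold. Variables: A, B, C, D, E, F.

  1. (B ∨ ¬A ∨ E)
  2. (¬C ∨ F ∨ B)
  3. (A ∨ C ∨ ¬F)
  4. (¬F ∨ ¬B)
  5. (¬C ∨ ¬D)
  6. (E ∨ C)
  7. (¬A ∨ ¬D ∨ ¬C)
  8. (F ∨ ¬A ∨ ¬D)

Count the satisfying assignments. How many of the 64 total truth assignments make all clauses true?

Case analysis on C and A:
  C=T, A=T: remaining (B,D,E,F) ∈ {(F,F,T,T); (T,F,F,F); (T,F,T,F)} — 3.
  C=T, A=F: remaining (B,D,E,F) ∈ {(F,F,F,T); (F,F,T,T); (T,F,F,F); (T,F,T,F)} — 4.
  C=F, A=T: remaining (B,D,E,F) ∈ {(F,F,T,F); (F,F,T,T); (F,T,T,T); (T,F,T,F)} — 4.
  C=F, A=F: remaining (B,D,E,F) ∈ {(F,F,T,F); (F,T,T,F); (T,F,T,F); (T,T,T,F)} — 4.
Total: 3 + 4 + 4 + 4 = 15.

15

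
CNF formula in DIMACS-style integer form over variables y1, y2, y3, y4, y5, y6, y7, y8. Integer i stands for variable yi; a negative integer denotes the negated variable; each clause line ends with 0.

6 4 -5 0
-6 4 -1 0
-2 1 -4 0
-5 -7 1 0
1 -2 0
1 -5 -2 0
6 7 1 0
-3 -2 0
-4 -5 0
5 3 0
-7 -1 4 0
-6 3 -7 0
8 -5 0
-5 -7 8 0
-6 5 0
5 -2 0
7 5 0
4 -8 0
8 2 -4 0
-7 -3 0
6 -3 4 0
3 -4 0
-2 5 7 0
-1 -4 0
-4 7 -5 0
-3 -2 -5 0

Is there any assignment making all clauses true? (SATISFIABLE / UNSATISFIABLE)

UNSATISFIABLE

y5 = True:
  propagation gives y4=False, y6=True, y1=False, y7=False; an empty clause results — contradiction.
y5 = False:
  propagation gives y3=True, y2=False, y6=False, y7=True; an empty clause results — contradiction.
Every branch closes, so no satisfying assignment exists.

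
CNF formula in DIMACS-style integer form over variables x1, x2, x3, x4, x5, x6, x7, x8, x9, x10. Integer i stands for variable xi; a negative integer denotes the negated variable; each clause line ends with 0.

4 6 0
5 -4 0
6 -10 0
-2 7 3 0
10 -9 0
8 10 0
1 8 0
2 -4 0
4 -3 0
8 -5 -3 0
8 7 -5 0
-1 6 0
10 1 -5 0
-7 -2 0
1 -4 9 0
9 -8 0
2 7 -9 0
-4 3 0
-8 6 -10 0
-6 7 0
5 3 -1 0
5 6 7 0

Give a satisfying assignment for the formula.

x1 = 0, x2 = 0, x3 = 0, x4 = 0, x5 = 0, x6 = 1, x7 = 1, x8 = 1, x9 = 1, x10 = 1

Branch on x1: take x1 = False.
  then x8 is forced to True.
  then x9 is forced to True.
  then x10 is forced to True.
  then x6 is forced to True.
  then x7 is forced to True.
  then x2 is forced to False.
  then x4 is forced to False.
  then x3 is forced to False.
x5 is now unconstrained; take x5 = False.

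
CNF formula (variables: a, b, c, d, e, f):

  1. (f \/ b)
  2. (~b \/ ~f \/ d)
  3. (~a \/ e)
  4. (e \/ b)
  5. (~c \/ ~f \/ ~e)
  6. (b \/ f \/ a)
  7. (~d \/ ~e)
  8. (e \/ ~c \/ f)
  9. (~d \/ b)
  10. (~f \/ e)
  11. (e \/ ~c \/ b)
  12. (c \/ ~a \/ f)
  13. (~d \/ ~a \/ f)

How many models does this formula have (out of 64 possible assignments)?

The models are:
  a=F b=F c=F d=F e=T f=T
  a=F b=T c=F d=F e=F f=F
  a=F b=T c=F d=F e=T f=F
  a=F b=T c=F d=T e=F f=F
  a=F b=T c=T d=F e=T f=F
  a=T b=F c=F d=F e=T f=T
  a=T b=T c=T d=F e=T f=F
Count: 7.

7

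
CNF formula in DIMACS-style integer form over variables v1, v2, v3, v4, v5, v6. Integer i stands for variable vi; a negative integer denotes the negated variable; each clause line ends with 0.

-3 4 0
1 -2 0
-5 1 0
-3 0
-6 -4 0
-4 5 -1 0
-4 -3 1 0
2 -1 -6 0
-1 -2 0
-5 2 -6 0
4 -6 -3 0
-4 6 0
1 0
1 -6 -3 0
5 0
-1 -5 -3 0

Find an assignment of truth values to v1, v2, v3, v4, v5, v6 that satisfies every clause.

v1=T, v2=F, v3=F, v4=F, v5=T, v6=F

Check each clause:
  1. {¬v3, v4} — ¬v3 is true.
  2. {¬v2, v1} — v1 is true.
  3. {v1, ¬v5} — v1 is true.
  4. {¬v3} — ¬v3 is true.
  5. {¬v4, ¬v6} — ¬v6 is true.
  6. {¬v1, ¬v4, v5} — ¬v4 is true.
  7. {¬v3, ¬v4, v1} — v1 is true.
  8. {v2, ¬v6, ¬v1} — ¬v6 is true.
  9. {¬v2, ¬v1} — ¬v2 is true.
  10. {v2, ¬v6, ¬v5} — ¬v6 is true.
  11. {¬v3, v4, ¬v6} — ¬v6 is true.
  12. {v6, ¬v4} — ¬v4 is true.
  13. {v1} — v1 is true.
  14. {¬v6, ¬v3, v1} — v1 is true.
  15. {v5} — v5 is true.
  16. {¬v3, ¬v1, ¬v5} — ¬v3 is true.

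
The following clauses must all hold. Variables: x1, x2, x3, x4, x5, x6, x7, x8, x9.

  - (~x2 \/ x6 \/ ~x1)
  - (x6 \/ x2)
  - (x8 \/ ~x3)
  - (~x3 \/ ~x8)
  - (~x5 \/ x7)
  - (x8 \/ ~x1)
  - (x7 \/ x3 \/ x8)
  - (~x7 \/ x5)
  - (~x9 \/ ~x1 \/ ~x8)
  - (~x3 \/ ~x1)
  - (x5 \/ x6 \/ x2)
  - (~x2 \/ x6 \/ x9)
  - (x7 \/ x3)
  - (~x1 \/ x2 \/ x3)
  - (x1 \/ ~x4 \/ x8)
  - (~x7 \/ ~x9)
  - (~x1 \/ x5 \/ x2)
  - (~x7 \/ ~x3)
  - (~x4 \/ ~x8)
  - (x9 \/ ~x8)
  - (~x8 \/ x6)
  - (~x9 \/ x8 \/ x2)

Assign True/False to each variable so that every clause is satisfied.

x1=0, x2=0, x3=0, x4=0, x5=1, x6=1, x7=1, x8=0, x9=0

Pure literal: x4 appears only negated; assign x4 = False.
x6 occurs only positively in the remaining clauses — set x6 = True.
Set x1 = False and propagate.
Try x2 = False.
Try x3 = False.
  then x7 is forced to True.
  then x5 is forced to True.
  then x9 is forced to False.
  then x8 is forced to False.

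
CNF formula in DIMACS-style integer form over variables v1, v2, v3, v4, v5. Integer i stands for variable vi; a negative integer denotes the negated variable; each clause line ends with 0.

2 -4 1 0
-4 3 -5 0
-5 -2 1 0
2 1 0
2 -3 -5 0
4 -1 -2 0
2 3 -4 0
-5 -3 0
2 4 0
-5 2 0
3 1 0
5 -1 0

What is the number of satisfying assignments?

The models are:
  v1=F v2=T v3=T v4=F v5=F
  v1=F v2=T v3=T v4=T v5=F
That's 2 in total.

2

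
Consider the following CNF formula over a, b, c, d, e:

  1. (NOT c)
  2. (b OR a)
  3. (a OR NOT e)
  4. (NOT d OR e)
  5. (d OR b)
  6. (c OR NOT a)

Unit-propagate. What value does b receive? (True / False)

True

(NOT c) stands alone — c = False.
From (NOT a OR c) and c = False: a = False.
From (b OR a) and a = False: b = True.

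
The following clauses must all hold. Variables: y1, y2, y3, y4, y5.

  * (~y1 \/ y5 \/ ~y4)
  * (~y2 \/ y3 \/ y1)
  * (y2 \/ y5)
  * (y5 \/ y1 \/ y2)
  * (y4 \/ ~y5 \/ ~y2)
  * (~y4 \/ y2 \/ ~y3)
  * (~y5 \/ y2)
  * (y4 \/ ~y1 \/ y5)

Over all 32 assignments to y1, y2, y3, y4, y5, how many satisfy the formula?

Satisfying assignments:
  y1=F y2=T y3=T y4=F y5=F
  y1=F y2=T y3=T y4=T y5=F
  y1=F y2=T y3=T y4=T y5=T
  y1=T y2=T y3=F y4=T y5=T
  y1=T y2=T y3=T y4=T y5=T
Count: 5.

5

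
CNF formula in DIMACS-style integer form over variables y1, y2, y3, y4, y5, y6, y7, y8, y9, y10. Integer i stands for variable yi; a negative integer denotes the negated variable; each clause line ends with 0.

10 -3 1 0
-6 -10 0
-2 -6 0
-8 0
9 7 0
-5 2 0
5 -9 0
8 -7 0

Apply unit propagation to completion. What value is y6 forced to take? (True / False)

Unit clause (!y8) sets y8 = False.
From (y8 || !y7) and y8 = False: y7 = False.
(y7 || y9) with y7 = False leaves only y9, so y9 = True.
In (y5 || !y9), !y9 is now false; y5 must hold, so y5 = True.
From (!y5 || y2) and y5 = True: y2 = True.
(!y6 || !y2): since y2 = True, the clause reduces to (!y6). y6 = False.

False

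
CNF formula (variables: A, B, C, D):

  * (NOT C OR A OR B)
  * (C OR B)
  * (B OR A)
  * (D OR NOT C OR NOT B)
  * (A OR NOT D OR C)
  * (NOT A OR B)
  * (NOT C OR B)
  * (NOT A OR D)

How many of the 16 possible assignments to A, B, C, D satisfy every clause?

The models are:
  A=0 B=1 C=0 D=0
  A=0 B=1 C=1 D=1
  A=1 B=1 C=0 D=1
  A=1 B=1 C=1 D=1
Count: 4.

4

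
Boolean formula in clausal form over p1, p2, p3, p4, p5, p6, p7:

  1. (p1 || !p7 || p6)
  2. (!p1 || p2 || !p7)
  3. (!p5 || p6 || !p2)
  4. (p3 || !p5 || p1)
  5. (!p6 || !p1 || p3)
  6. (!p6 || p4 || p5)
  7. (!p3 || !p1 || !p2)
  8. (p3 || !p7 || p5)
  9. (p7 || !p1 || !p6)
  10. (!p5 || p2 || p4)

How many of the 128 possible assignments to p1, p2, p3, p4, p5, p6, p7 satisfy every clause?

29

Split on p1, then p5.
  p1=T, p5=T: remaining (p2,p3,p4,p6,p7) ∈ {(F,F,T,F,F); (F,T,T,F,F)} — 2.
  p1=T, p5=F: p4 free; 3 ways for (p2,p3,p6,p7) × 2^1 = 6.
  p1=F, p5=T: 7 of the 32 assignments to (p2,p3,p4,p6,p7) work.
  p1=F, p5=F: p2 free; 7 ways for (p3,p4,p6,p7) × 2^1 = 14.
Total: 2 + 6 + 7 + 14 = 29.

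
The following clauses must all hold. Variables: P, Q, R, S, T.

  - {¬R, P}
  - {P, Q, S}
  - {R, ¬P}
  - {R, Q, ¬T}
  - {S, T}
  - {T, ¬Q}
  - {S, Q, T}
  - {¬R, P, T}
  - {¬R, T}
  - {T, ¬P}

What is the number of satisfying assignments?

7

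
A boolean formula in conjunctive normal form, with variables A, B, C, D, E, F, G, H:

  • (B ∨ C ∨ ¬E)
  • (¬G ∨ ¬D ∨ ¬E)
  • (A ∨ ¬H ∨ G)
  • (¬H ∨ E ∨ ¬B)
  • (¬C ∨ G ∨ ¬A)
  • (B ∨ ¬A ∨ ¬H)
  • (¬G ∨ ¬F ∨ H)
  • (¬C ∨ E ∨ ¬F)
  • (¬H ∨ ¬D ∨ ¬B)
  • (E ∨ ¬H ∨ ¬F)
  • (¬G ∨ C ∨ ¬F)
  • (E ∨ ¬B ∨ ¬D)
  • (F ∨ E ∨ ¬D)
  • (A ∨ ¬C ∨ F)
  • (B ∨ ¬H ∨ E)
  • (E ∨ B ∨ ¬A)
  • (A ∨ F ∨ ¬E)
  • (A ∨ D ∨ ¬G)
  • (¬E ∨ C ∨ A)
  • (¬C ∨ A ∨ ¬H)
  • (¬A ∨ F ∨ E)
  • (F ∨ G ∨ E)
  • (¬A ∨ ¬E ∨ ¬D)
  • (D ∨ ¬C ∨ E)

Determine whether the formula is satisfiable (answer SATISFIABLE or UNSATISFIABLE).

SATISFIABLE

Branch on A: take A = True.
Set B = False and propagate.
  then H is forced to False.
  then E is forced to True.
  then C is forced to True.
  then G is forced to True.
  then D is forced to False.
  then F is forced to False.
Every clause has at least one true literal under this assignment.
So A=1, B=0, C=1, D=0, E=1, F=0, G=1, H=0 is a satisfying assignment.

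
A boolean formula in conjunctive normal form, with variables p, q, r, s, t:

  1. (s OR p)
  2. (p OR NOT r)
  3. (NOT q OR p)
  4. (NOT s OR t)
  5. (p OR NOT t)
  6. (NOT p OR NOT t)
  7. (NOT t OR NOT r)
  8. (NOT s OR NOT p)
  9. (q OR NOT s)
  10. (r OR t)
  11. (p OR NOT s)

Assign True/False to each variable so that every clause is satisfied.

p = T, q = F, r = T, s = F, t = F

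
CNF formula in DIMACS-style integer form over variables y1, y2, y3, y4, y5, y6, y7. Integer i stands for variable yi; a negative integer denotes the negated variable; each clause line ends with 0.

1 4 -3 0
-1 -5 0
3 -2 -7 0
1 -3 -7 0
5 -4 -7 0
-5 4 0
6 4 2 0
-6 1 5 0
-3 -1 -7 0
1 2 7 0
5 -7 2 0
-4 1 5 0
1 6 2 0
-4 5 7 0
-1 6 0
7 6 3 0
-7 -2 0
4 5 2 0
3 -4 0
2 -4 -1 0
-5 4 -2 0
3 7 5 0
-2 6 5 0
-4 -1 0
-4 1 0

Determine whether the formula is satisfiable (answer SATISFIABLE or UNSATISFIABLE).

Try y1 = True.
  then y5 is forced to False.
  then y6 is forced to True.
  then y4 is forced to False.
  then y2 is forced to True.
  then y7 is forced to False.
  then y3 is forced to True.
So y1=1, y2=1, y3=1, y4=0, y5=0, y6=1, y7=0 is a satisfying assignment.

SATISFIABLE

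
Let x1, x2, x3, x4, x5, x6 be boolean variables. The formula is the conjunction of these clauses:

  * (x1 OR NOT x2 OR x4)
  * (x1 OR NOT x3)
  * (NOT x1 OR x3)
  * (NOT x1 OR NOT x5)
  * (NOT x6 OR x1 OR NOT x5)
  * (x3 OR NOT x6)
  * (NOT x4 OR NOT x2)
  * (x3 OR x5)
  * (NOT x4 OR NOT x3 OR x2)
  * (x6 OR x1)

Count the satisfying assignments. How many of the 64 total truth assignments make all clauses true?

4

The models are:
  x1=1 x2=0 x3=1 x4=0 x5=0 x6=0
  x1=1 x2=0 x3=1 x4=0 x5=0 x6=1
  x1=1 x2=1 x3=1 x4=0 x5=0 x6=0
  x1=1 x2=1 x3=1 x4=0 x5=0 x6=1
That's 4 in total.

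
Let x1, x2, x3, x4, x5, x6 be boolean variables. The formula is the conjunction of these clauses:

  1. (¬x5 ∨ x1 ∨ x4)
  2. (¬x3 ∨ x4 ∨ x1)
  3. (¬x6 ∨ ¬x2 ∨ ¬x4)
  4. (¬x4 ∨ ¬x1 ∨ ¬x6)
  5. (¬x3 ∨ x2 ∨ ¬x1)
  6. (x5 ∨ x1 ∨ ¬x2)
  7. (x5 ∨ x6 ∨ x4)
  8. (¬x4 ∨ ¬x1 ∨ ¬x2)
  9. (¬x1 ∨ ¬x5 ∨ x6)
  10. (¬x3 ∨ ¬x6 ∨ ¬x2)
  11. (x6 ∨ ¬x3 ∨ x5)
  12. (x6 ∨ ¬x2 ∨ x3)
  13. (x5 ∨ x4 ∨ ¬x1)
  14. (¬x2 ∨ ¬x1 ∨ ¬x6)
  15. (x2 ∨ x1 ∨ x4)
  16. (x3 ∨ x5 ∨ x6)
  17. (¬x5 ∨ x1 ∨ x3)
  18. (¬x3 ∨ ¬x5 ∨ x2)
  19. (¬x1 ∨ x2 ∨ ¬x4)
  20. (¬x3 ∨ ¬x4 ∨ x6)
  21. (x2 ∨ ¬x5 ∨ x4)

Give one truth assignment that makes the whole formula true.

x1=0  x2=0  x3=0  x4=1  x5=0  x6=1

Check each clause:
  1. (x1 ∨ x4 ∨ ¬x5) — ¬x5 is true.
  2. (¬x3 ∨ x4 ∨ x1) — x4 is true.
  3. (¬x4 ∨ ¬x6 ∨ ¬x2) — ¬x2 is true.
  4. (¬x6 ∨ ¬x1 ∨ ¬x4) — ¬x1 is true.
  5. (x2 ∨ ¬x1 ∨ ¬x3) — ¬x3 is true.
  6. (x5 ∨ x1 ∨ ¬x2) — ¬x2 is true.
  7. (x5 ∨ x6 ∨ x4) — x4 is true.
  8. (¬x4 ∨ ¬x2 ∨ ¬x1) — ¬x1 is true.
  9. (¬x1 ∨ x6 ∨ ¬x5) — ¬x5 is true.
  10. (¬x6 ∨ ¬x3 ∨ ¬x2) — ¬x3 is true.
  11. (x6 ∨ ¬x3 ∨ x5) — ¬x3 is true.
  12. (x6 ∨ ¬x2 ∨ x3) — ¬x2 is true.
  13. (x4 ∨ x5 ∨ ¬x1) — x4 is true.
  14. (¬x2 ∨ ¬x6 ∨ ¬x1) — ¬x2 is true.
  15. (x2 ∨ x4 ∨ x1) — x4 is true.
  16. (x6 ∨ x3 ∨ x5) — x6 is true.
  17. (¬x5 ∨ x1 ∨ x3) — ¬x5 is true.
  18. (x2 ∨ ¬x5 ∨ ¬x3) — ¬x5 is true.
  19. (¬x1 ∨ ¬x4 ∨ x2) — ¬x1 is true.
  20. (¬x4 ∨ ¬x3 ∨ x6) — ¬x3 is true.
  21. (¬x5 ∨ x4 ∨ x2) — ¬x5 is true.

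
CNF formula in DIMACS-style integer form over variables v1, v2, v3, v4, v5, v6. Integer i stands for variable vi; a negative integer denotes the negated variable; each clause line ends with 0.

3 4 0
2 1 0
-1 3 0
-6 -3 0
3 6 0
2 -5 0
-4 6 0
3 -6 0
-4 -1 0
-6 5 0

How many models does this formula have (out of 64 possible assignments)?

5

Satisfying assignments:
  v1=F v2=T v3=T v4=F v5=F v6=F
  v1=F v2=T v3=T v4=F v5=T v6=F
  v1=T v2=F v3=T v4=F v5=F v6=F
  v1=T v2=T v3=T v4=F v5=F v6=F
  v1=T v2=T v3=T v4=F v5=T v6=F
That's 5 in total.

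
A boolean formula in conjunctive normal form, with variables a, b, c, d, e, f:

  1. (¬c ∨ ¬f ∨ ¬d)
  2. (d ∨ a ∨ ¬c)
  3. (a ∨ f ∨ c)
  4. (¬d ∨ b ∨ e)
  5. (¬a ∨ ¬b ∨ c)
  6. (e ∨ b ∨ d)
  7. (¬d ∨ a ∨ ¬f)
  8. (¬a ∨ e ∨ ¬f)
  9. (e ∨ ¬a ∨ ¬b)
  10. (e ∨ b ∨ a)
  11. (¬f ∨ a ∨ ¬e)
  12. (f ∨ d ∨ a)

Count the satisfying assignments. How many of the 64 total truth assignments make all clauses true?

14

Case analysis on a and d:
  a=T, d=T: remaining (b,c,e,f) ∈ {(F,F,T,F); (F,F,T,T); (F,T,T,F); (T,T,T,F)} — 4.
  a=T, d=F: f free; 3 ways for (b,c,e) × 2^1 = 6.
  a=F, d=T: remaining (b,c,e,f) ∈ {(F,T,T,F); (T,T,F,F); (T,T,T,F)} — 3.
  a=F, d=F: remaining (b,c,e,f) ∈ {(T,F,F,T)} — 1.
Total: 4 + 6 + 3 + 1 = 14.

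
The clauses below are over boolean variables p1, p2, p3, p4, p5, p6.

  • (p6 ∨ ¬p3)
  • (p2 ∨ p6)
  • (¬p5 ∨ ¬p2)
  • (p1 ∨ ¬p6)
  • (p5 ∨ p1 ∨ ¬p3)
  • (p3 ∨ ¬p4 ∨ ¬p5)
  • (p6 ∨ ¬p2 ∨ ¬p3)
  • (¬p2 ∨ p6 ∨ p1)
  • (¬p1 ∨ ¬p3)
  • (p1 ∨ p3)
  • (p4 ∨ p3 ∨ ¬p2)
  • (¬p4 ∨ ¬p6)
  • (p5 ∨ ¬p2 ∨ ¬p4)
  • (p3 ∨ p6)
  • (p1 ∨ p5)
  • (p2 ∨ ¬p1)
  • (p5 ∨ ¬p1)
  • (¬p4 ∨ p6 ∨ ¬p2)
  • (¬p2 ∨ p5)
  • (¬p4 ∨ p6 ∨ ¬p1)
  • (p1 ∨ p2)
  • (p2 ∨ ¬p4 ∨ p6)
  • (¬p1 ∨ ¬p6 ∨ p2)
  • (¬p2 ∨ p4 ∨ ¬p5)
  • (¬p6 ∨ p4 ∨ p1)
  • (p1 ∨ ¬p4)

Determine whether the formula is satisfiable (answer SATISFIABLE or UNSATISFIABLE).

p1 = True:
  propagation gives p3=False, p6=True, p4=False, p2=False; an empty clause results — contradiction.
p1 = False:
  propagation gives p6=False, p3=False; an empty clause results — contradiction.
Every branch closes, so no satisfying assignment exists.

UNSATISFIABLE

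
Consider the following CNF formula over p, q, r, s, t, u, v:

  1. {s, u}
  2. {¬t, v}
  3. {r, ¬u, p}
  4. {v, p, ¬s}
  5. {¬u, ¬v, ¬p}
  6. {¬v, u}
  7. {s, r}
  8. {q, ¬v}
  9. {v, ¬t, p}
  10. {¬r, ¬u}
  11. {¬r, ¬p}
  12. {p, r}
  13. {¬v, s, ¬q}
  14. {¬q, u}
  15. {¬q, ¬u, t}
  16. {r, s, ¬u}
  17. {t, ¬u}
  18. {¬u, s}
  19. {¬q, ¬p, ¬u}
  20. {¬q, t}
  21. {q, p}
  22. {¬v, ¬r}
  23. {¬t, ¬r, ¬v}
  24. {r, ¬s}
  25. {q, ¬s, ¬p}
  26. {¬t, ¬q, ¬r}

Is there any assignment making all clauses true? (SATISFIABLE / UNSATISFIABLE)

UNSATISFIABLE

u = True:
  propagation gives r=False, p=True, v=False, t=False; an empty clause results — contradiction.
u = False:
  propagation gives s=True, v=False, t=False, p=True; an empty clause results — contradiction.
Every branch closes, so no satisfying assignment exists.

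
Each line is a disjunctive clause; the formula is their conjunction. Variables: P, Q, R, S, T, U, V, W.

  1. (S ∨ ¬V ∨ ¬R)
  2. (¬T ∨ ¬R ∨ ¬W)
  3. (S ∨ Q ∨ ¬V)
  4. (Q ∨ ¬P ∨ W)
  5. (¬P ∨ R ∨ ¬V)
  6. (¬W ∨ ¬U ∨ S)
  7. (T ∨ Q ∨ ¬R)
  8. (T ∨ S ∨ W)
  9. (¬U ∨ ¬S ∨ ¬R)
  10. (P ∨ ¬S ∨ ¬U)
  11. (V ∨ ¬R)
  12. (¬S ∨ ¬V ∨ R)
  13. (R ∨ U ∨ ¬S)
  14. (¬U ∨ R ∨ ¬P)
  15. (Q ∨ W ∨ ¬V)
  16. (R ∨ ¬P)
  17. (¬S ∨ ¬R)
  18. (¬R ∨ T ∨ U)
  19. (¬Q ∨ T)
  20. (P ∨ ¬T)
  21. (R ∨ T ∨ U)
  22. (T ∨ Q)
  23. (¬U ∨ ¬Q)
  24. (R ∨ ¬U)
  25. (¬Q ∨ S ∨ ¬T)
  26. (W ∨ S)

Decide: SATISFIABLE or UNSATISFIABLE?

UNSATISFIABLE

R = True:
  propagation gives V=True, S=True; an empty clause results — contradiction.
R = False:
  propagation gives P=False, T=False, Q=False; an empty clause results — contradiction.
Every branch closes, so no satisfying assignment exists.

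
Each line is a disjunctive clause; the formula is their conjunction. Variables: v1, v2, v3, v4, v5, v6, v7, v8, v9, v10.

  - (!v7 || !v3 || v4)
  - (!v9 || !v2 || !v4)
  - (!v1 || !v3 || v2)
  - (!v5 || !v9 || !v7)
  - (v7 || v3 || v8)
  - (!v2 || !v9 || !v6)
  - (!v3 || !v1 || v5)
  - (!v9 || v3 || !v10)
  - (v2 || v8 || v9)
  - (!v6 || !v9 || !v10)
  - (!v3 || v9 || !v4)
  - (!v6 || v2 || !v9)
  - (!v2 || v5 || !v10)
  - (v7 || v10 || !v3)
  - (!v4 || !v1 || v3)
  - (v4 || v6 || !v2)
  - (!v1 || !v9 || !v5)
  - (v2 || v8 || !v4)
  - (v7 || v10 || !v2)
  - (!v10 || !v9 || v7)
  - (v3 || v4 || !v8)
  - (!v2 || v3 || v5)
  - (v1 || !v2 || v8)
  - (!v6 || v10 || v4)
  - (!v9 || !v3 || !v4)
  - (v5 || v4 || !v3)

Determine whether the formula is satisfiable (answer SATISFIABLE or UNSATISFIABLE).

SATISFIABLE

Branch on v1: take v1 = False.
Try v2 = False.
Branch on v3: take v3 = True.
The remaining clauses are satisfied by v4 = False, v5 = True, v6 = True, v7 = False, v8 = True, v9 = False, v10 = True.
So v1=False, v2=False, v3=True, v4=False, v5=True, v6=True, v7=False, v8=True, v9=False, v10=True is a satisfying assignment.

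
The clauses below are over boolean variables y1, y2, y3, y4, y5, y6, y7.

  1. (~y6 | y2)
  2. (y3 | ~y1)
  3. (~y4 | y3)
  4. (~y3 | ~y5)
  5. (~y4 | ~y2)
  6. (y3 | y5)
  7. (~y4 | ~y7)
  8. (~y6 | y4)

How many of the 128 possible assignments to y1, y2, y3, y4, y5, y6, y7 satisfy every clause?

14

Split on y3, then y4.
  y3=T, y4=T: remaining (y1,y2,y5,y6,y7) ∈ {(F,F,F,F,F); (T,F,F,F,F)} — 2.
  y3=T, y4=F: forces y5=F; y6=F; y1, y2, y7 free → 2^3 = 8.
  y3=F, y4=T: a clause becomes empty — 0.
  y3=F, y4=F: remaining (y1,y2,y5,y6,y7) ∈ {(F,F,T,F,F); (F,F,T,F,T); (F,T,T,F,F); (F,T,T,F,T)} — 4.
Total: 2 + 8 + 0 + 4 = 14.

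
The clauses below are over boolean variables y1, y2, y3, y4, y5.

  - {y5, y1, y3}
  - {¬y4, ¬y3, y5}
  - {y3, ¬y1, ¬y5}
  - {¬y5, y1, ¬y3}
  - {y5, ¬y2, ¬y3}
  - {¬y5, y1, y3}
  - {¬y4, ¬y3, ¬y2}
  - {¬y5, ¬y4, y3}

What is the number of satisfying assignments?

Case analysis on y3 and y5:
  y3=T, y5=T: remaining (y1,y2,y4) ∈ {(T,F,F); (T,F,T); (T,T,F)} — 3.
  y3=T, y5=F: remaining (y1,y2,y4) ∈ {(F,F,F); (T,F,F)} — 2.
  y3=F, y5=T: a clause becomes empty — 0.
  y3=F, y5=F: remaining (y1,y2,y4) ∈ {(T,F,F); (T,F,T); (T,T,F); (T,T,T)} — 4.
Total: 3 + 2 + 0 + 4 = 9.

9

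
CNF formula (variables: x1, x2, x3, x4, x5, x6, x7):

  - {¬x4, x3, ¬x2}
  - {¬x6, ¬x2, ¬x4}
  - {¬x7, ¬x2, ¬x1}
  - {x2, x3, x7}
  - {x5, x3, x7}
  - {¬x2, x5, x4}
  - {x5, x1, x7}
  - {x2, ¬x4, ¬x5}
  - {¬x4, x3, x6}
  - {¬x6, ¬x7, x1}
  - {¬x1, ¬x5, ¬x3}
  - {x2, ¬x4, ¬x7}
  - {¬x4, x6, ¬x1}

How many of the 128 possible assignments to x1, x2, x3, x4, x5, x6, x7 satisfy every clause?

Split on x2, then x4.
  x2=T, x4=T: remaining (x1,x3,x5,x6,x7) ∈ {(F,T,F,F,T); (F,T,T,F,F); (F,T,T,F,T)} — 3.
  x2=T, x4=F: 8 of the 32 assignments to (x1,x3,x5,x6,x7) work.
  x2=F, x4=T: remaining (x1,x3,x5,x6,x7) ∈ {(T,T,F,T,F)} — 1.
  x2=F, x4=F: 14 of the 32 assignments to (x1,x3,x5,x6,x7) work.
Total: 3 + 8 + 1 + 14 = 26.

26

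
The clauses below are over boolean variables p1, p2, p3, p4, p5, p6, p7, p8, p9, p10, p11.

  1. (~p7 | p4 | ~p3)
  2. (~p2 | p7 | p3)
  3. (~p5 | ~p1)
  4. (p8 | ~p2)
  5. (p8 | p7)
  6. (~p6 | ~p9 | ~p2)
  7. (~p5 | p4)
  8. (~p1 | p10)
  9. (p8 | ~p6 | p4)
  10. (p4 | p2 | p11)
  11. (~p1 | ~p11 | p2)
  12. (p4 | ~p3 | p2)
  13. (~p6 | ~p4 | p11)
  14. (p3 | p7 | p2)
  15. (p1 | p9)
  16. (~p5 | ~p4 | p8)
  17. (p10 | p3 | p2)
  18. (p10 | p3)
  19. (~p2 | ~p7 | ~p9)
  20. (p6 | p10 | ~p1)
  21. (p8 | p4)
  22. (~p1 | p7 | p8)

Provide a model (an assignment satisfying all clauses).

p1=True, p2=True, p3=True, p4=True, p5=False, p6=True, p7=False, p8=True, p9=False, p10=True, p11=True

Check each clause:
  1. (~p3 | p4 | ~p7) — ~p7 is true.
  2. (p7 | p3 | ~p2) — p3 is true.
  3. (~p1 | ~p5) — ~p5 is true.
  4. (~p2 | p8) — p8 is true.
  5. (p7 | p8) — p8 is true.
  6. (~p9 | ~p2 | ~p6) — ~p9 is true.
  7. (~p5 | p4) — ~p5 is true.
  8. (~p1 | p10) — p10 is true.
  9. (~p6 | p4 | p8) — p8 is true.
  10. (p4 | p2 | p11) — p2 is true.
  11. (~p1 | ~p11 | p2) — p2 is true.
  12. (p4 | ~p3 | p2) — p2 is true.
  13. (~p4 | ~p6 | p11) — p11 is true.
  14. (p3 | p2 | p7) — p2 is true.
  15. (p9 | p1) — p1 is true.
  16. (~p4 | p8 | ~p5) — p8 is true.
  17. (p3 | p10 | p2) — p3 is true.
  18. (p3 | p10) — p10 is true.
  19. (~p9 | ~p2 | ~p7) — ~p7 is true.
  20. (~p1 | p10 | p6) — p10 is true.
  21. (p8 | p4) — p8 is true.
  22. (p7 | p8 | ~p1) — p8 is true.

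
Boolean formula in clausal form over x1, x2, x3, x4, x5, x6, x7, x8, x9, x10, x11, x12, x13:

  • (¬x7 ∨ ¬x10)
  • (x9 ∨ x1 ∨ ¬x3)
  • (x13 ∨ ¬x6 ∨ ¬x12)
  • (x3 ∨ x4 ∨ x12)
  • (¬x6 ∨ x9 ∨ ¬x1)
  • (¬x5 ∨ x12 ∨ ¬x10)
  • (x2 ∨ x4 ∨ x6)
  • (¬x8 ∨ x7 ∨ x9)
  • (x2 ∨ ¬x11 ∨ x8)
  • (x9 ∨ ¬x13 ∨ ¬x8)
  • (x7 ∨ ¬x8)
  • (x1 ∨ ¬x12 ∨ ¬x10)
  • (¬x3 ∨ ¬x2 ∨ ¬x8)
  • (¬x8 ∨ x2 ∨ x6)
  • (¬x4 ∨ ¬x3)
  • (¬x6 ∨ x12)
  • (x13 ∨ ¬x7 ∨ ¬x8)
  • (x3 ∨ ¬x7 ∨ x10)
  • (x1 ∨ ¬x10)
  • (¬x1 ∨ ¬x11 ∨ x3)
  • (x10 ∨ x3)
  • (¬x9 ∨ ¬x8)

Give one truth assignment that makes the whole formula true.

x1=1, x2=0, x3=0, x4=1, x5=0, x6=0, x7=0, x8=0, x9=1, x10=1, x11=0, x12=0, x13=0

Pure literal: x5 appears only negated; assign x5 = False.
Pure literal: x11 appears only negated; assign x11 = False.
Branch on x1: take x1 = True.
Try x2 = False.
Try x3 = False.
  then x10 is forced to True.
  then x7 is forced to False.
  then x8 is forced to False.
The remaining clauses are satisfied by x4 = True, x6 = False, x9 = True, x12 = False, x13 = False.
Every clause has at least one true literal under this assignment.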